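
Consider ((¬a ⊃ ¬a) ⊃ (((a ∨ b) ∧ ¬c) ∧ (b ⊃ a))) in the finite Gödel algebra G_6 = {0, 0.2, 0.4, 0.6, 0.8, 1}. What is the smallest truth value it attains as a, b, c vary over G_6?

The minimum is attained at a = 0, b = 0, c = 0:
  ¬a: Gödel ¬ of 0 = 1 (operand is 0)
  ¬a: Gödel ¬ of 0 = 1 (operand is 0)
  (¬a ⊃ ¬a): 1 ≤ 1, so result = 1
  (a ∨ b) = max(0, 0) = 0
  ¬c: Gödel ¬ of 0 = 1 (operand is 0)
  ((a ∨ b) ∧ ¬c) = min(0, 1) = 0
  (b ⊃ a): 0 ≤ 0, so result = 1
  (((a ∨ b) ∧ ¬c) ∧ (b ⊃ a)) = min(0, 1) = 0
  ((¬a ⊃ ¬a) ⊃ (((a ∨ b) ∧ ¬c) ∧ (b ⊃ a))): 1 > 0, so result = 0
Checking all 216 assignments confirms none give a value below 0.00.

0.00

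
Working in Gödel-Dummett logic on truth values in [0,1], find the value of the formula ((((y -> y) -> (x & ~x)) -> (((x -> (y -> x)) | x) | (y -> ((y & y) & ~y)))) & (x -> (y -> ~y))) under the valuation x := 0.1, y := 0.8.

(y -> y): 0.8 ≤ 0.8, so result = 1
~x: Gödel ¬ of 0.1 = 0 (operand ≠ 0)
(x & ~x) = min(0.1, 0) = 0
((y -> y) -> (x & ~x)): 1 > 0, so result = 0
(y -> x): 0.8 > 0.1, so result = 0.1
(x -> (y -> x)): 0.1 ≤ 0.1, so result = 1
((x -> (y -> x)) | x) = max(1, 0.1) = 1
(y & y) = min(0.8, 0.8) = 0.8
~y: Gödel ¬ of 0.8 = 0 (operand ≠ 0)
((y & y) & ~y) = min(0.8, 0) = 0
(y -> ((y & y) & ~y)): 0.8 > 0, so result = 0
(((x -> (y -> x)) | x) | (y -> ((y & y) & ~y))) = max(1, 0) = 1
(((y -> y) -> (x & ~x)) -> (((x -> (y -> x)) | x) | (y -> ((y & y) & ~y)))): 0 ≤ 1, so result = 1
~y: Gödel ¬ of 0.8 = 0 (operand ≠ 0)
(y -> ~y): 0.8 > 0, so result = 0
(x -> (y -> ~y)): 0.1 > 0, so result = 0
((((y -> y) -> (x & ~x)) -> (((x -> (y -> x)) | x) | (y -> ((y & y) & ~y)))) & (x -> (y -> ~y))) = min(1, 0) = 0

0.00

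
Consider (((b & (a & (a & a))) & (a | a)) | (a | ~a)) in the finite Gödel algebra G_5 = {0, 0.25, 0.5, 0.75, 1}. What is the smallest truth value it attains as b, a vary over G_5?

The minimum is attained at b = 0, a = 0.25:
  (a & a) = min(0.25, 0.25) = 0.25
  (a & (a & a)) = min(0.25, 0.25) = 0.25
  (b & (a & (a & a))) = min(0, 0.25) = 0
  (a | a) = max(0.25, 0.25) = 0.25
  ((b & (a & (a & a))) & (a | a)) = min(0, 0.25) = 0
  ~a: Gödel ¬ of 0.25 = 0 (operand ≠ 0)
  (a | ~a) = max(0.25, 0) = 0.25
  (((b & (a & (a & a))) & (a | a)) | (a | ~a)) = max(0, 0.25) = 0.25
Checking all 25 assignments confirms none give a value below 0.25.

0.25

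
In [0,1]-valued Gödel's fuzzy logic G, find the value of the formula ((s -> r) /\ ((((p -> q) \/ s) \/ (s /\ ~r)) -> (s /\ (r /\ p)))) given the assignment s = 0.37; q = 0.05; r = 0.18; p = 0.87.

0.18

(s -> r): 0.37 > 0.18, so result = 0.18
(p -> q): 0.87 > 0.05, so result = 0.05
((p -> q) \/ s) = max(0.05, 0.37) = 0.37
~r: Gödel ¬ of 0.18 = 0 (operand ≠ 0)
(s /\ ~r) = min(0.37, 0) = 0
(((p -> q) \/ s) \/ (s /\ ~r)) = max(0.37, 0) = 0.37
(r /\ p) = min(0.18, 0.87) = 0.18
(s /\ (r /\ p)) = min(0.37, 0.18) = 0.18
((((p -> q) \/ s) \/ (s /\ ~r)) -> (s /\ (r /\ p))): 0.37 > 0.18, so result = 0.18
((s -> r) /\ ((((p -> q) \/ s) \/ (s /\ ~r)) -> (s /\ (r /\ p)))) = min(0.18, 0.18) = 0.18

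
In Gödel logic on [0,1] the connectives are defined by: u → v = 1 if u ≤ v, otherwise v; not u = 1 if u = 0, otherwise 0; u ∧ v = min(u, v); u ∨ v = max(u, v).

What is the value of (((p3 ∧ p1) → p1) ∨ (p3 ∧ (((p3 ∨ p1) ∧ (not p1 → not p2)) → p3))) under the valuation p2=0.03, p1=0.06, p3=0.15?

1.00

(p3 ∧ p1) = min(0.15, 0.06) = 0.06
((p3 ∧ p1) → p1): 0.06 ≤ 0.06, so result = 1
(p3 ∨ p1) = max(0.15, 0.06) = 0.15
not p1: Gödel ¬ of 0.06 = 0 (operand ≠ 0)
not p2: Gödel ¬ of 0.03 = 0 (operand ≠ 0)
(not p1 → not p2): 0 ≤ 0, so result = 1
((p3 ∨ p1) ∧ (not p1 → not p2)) = min(0.15, 1) = 0.15
(((p3 ∨ p1) ∧ (not p1 → not p2)) → p3): 0.15 ≤ 0.15, so result = 1
(p3 ∧ (((p3 ∨ p1) ∧ (not p1 → not p2)) → p3)) = min(0.15, 1) = 0.15
(((p3 ∧ p1) → p1) ∨ (p3 ∧ (((p3 ∨ p1) ∧ (not p1 → not p2)) → p3))) = max(1, 0.15) = 1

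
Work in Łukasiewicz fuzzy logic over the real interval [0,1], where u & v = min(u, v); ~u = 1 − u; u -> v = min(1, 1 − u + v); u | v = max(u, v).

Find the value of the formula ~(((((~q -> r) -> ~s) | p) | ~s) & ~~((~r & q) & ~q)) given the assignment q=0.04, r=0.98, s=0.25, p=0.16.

0.98

~q: Łukasiewicz ¬ gives 1 − 0.04 = 0.96
(~q -> r): min(1, 1 − 0.96 + 0.98) = 1
~s: Łukasiewicz ¬ gives 1 − 0.25 = 0.75
((~q -> r) -> ~s): min(1, 1 − 1 + 0.75) = 0.75
(((~q -> r) -> ~s) | p) = max(0.75, 0.16) = 0.75
~s: Łukasiewicz ¬ gives 1 − 0.25 = 0.75
((((~q -> r) -> ~s) | p) | ~s) = max(0.75, 0.75) = 0.75
~r: Łukasiewicz ¬ gives 1 − 0.98 = 0.02
(~r & q) = min(0.02, 0.04) = 0.02
~q: Łukasiewicz ¬ gives 1 − 0.04 = 0.96
((~r & q) & ~q) = min(0.02, 0.96) = 0.02
~((~r & q) & ~q): Łukasiewicz ¬ gives 1 − 0.02 = 0.98
~~((~r & q) & ~q): Łukasiewicz ¬ gives 1 − 0.98 = 0.02
(((((~q -> r) -> ~s) | p) | ~s) & ~~((~r & q) & ~q)) = min(0.75, 0.02) = 0.02
~(((((~q -> r) -> ~s) | p) | ~s) & ~~((~r & q) & ~q)): Łukasiewicz ¬ gives 1 − 0.02 = 0.98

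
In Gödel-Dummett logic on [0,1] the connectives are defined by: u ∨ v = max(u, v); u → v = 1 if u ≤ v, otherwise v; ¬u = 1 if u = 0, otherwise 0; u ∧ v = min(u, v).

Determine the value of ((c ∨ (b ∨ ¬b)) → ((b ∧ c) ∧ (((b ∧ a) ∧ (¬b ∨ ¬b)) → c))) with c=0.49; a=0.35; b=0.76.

¬b: Gödel ¬ of 0.76 = 0 (operand ≠ 0)
(b ∨ ¬b) = max(0.76, 0) = 0.76
(c ∨ (b ∨ ¬b)) = max(0.49, 0.76) = 0.76
(b ∧ c) = min(0.76, 0.49) = 0.49
(b ∧ a) = min(0.76, 0.35) = 0.35
¬b: Gödel ¬ of 0.76 = 0 (operand ≠ 0)
¬b: Gödel ¬ of 0.76 = 0 (operand ≠ 0)
(¬b ∨ ¬b) = max(0, 0) = 0
((b ∧ a) ∧ (¬b ∨ ¬b)) = min(0.35, 0) = 0
(((b ∧ a) ∧ (¬b ∨ ¬b)) → c): 0 ≤ 0.49, so result = 1
((b ∧ c) ∧ (((b ∧ a) ∧ (¬b ∨ ¬b)) → c)) = min(0.49, 1) = 0.49
((c ∨ (b ∨ ¬b)) → ((b ∧ c) ∧ (((b ∧ a) ∧ (¬b ∨ ¬b)) → c))): 0.76 > 0.49, so result = 0.49

0.49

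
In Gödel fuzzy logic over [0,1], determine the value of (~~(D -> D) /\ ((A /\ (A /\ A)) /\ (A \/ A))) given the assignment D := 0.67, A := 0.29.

0.29

(D -> D): 0.67 ≤ 0.67, so result = 1
~(D -> D): Gödel ¬ of 1 = 0 (operand ≠ 0)
~~(D -> D): Gödel ¬ of 0 = 1 (operand is 0)
(A /\ A) = min(0.29, 0.29) = 0.29
(A /\ (A /\ A)) = min(0.29, 0.29) = 0.29
(A \/ A) = max(0.29, 0.29) = 0.29
((A /\ (A /\ A)) /\ (A \/ A)) = min(0.29, 0.29) = 0.29
(~~(D -> D) /\ ((A /\ (A /\ A)) /\ (A \/ A))) = min(1, 0.29) = 0.29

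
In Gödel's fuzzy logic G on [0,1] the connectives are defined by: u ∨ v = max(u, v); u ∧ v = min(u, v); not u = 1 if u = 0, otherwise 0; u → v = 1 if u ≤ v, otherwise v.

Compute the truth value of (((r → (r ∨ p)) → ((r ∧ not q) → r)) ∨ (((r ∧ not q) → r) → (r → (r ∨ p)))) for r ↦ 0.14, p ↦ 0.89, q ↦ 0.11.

1.00

(r ∨ p) = max(0.14, 0.89) = 0.89
(r → (r ∨ p)): 0.14 ≤ 0.89, so result = 1
not q: Gödel ¬ of 0.11 = 0 (operand ≠ 0)
(r ∧ not q) = min(0.14, 0) = 0
((r ∧ not q) → r): 0 ≤ 0.14, so result = 1
((r → (r ∨ p)) → ((r ∧ not q) → r)): 1 ≤ 1, so result = 1
not q: Gödel ¬ of 0.11 = 0 (operand ≠ 0)
(r ∧ not q) = min(0.14, 0) = 0
((r ∧ not q) → r): 0 ≤ 0.14, so result = 1
(r ∨ p) = max(0.14, 0.89) = 0.89
(r → (r ∨ p)): 0.14 ≤ 0.89, so result = 1
(((r ∧ not q) → r) → (r → (r ∨ p))): 1 ≤ 1, so result = 1
(((r → (r ∨ p)) → ((r ∧ not q) → r)) ∨ (((r ∧ not q) → r) → (r → (r ∨ p)))) = max(1, 1) = 1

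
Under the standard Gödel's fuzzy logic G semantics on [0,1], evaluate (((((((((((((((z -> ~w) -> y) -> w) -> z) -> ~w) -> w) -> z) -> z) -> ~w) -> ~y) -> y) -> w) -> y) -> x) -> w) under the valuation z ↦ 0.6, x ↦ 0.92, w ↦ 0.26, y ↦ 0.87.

~w: Gödel ¬ of 0.26 = 0 (operand ≠ 0)
(z -> ~w): 0.6 > 0, so result = 0
((z -> ~w) -> y): 0 ≤ 0.87, so result = 1
(((z -> ~w) -> y) -> w): 1 > 0.26, so result = 0.26
((((z -> ~w) -> y) -> w) -> z): 0.26 ≤ 0.6, so result = 1
~w: Gödel ¬ of 0.26 = 0 (operand ≠ 0)
(((((z -> ~w) -> y) -> w) -> z) -> ~w): 1 > 0, so result = 0
((((((z -> ~w) -> y) -> w) -> z) -> ~w) -> w): 0 ≤ 0.26, so result = 1
(((((((z -> ~w) -> y) -> w) -> z) -> ~w) -> w) -> z): 1 > 0.6, so result = 0.6
((((((((z -> ~w) -> y) -> w) -> z) -> ~w) -> w) -> z) -> z): 0.6 ≤ 0.6, so result = 1
~w: Gödel ¬ of 0.26 = 0 (operand ≠ 0)
(((((((((z -> ~w) -> y) -> w) -> z) -> ~w) -> w) -> z) -> z) -> ~w): 1 > 0, so result = 0
~y: Gödel ¬ of 0.87 = 0 (operand ≠ 0)
((((((((((z -> ~w) -> y) -> w) -> z) -> ~w) -> w) -> z) -> z) -> ~w) -> ~y): 0 ≤ 0, so result = 1
(((((((((((z -> ~w) -> y) -> w) -> z) -> ~w) -> w) -> z) -> z) -> ~w) -> ~y) -> y): 1 > 0.87, so result = 0.87
((((((((((((z -> ~w) -> y) -> w) -> z) -> ~w) -> w) -> z) -> z) -> ~w) -> ~y) -> y) -> w): 0.87 > 0.26, so result = 0.26
(((((((((((((z -> ~w) -> y) -> w) -> z) -> ~w) -> w) -> z) -> z) -> ~w) -> ~y) -> y) -> w) -> y): 0.26 ≤ 0.87, so result = 1
((((((((((((((z -> ~w) -> y) -> w) -> z) -> ~w) -> w) -> z) -> z) -> ~w) -> ~y) -> y) -> w) -> y) -> x): 1 > 0.92, so result = 0.92
(((((((((((((((z -> ~w) -> y) -> w) -> z) -> ~w) -> w) -> z) -> z) -> ~w) -> ~y) -> y) -> w) -> y) -> x) -> w): 0.92 > 0.26, so result = 0.26

0.26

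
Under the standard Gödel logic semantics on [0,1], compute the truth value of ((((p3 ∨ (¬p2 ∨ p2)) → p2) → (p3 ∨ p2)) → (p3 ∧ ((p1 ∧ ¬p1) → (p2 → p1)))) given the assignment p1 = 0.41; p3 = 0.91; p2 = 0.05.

0.91

¬p2: Gödel ¬ of 0.05 = 0 (operand ≠ 0)
(¬p2 ∨ p2) = max(0, 0.05) = 0.05
(p3 ∨ (¬p2 ∨ p2)) = max(0.91, 0.05) = 0.91
((p3 ∨ (¬p2 ∨ p2)) → p2): 0.91 > 0.05, so result = 0.05
(p3 ∨ p2) = max(0.91, 0.05) = 0.91
(((p3 ∨ (¬p2 ∨ p2)) → p2) → (p3 ∨ p2)): 0.05 ≤ 0.91, so result = 1
¬p1: Gödel ¬ of 0.41 = 0 (operand ≠ 0)
(p1 ∧ ¬p1) = min(0.41, 0) = 0
(p2 → p1): 0.05 ≤ 0.41, so result = 1
((p1 ∧ ¬p1) → (p2 → p1)): 0 ≤ 1, so result = 1
(p3 ∧ ((p1 ∧ ¬p1) → (p2 → p1))) = min(0.91, 1) = 0.91
((((p3 ∨ (¬p2 ∨ p2)) → p2) → (p3 ∨ p2)) → (p3 ∧ ((p1 ∧ ¬p1) → (p2 → p1)))): 1 > 0.91, so result = 0.91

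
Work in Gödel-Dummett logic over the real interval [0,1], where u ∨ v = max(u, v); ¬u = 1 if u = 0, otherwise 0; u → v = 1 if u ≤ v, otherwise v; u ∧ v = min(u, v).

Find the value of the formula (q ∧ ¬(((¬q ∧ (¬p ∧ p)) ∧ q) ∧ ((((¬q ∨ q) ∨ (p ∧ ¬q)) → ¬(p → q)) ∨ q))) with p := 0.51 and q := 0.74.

¬q: Gödel ¬ of 0.74 = 0 (operand ≠ 0)
¬p: Gödel ¬ of 0.51 = 0 (operand ≠ 0)
(¬p ∧ p) = min(0, 0.51) = 0
(¬q ∧ (¬p ∧ p)) = min(0, 0) = 0
((¬q ∧ (¬p ∧ p)) ∧ q) = min(0, 0.74) = 0
¬q: Gödel ¬ of 0.74 = 0 (operand ≠ 0)
(¬q ∨ q) = max(0, 0.74) = 0.74
¬q: Gödel ¬ of 0.74 = 0 (operand ≠ 0)
(p ∧ ¬q) = min(0.51, 0) = 0
((¬q ∨ q) ∨ (p ∧ ¬q)) = max(0.74, 0) = 0.74
(p → q): 0.51 ≤ 0.74, so result = 1
¬(p → q): Gödel ¬ of 1 = 0 (operand ≠ 0)
(((¬q ∨ q) ∨ (p ∧ ¬q)) → ¬(p → q)): 0.74 > 0, so result = 0
((((¬q ∨ q) ∨ (p ∧ ¬q)) → ¬(p → q)) ∨ q) = max(0, 0.74) = 0.74
(((¬q ∧ (¬p ∧ p)) ∧ q) ∧ ((((¬q ∨ q) ∨ (p ∧ ¬q)) → ¬(p → q)) ∨ q)) = min(0, 0.74) = 0
¬(((¬q ∧ (¬p ∧ p)) ∧ q) ∧ ((((¬q ∨ q) ∨ (p ∧ ¬q)) → ¬(p → q)) ∨ q)): Gödel ¬ of 0 = 1 (operand is 0)
(q ∧ ¬(((¬q ∧ (¬p ∧ p)) ∧ q) ∧ ((((¬q ∨ q) ∨ (p ∧ ¬q)) → ¬(p → q)) ∨ q))) = min(0.74, 1) = 0.74

0.74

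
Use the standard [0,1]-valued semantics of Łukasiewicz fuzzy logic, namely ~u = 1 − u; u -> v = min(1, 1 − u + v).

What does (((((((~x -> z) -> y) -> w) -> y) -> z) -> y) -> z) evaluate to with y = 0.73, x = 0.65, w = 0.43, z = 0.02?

0.02

~x: Łukasiewicz ¬ gives 1 − 0.65 = 0.35
(~x -> z): min(1, 1 − 0.35 + 0.02) = 0.67
((~x -> z) -> y): min(1, 1 − 0.67 + 0.73) = 1
(((~x -> z) -> y) -> w): min(1, 1 − 1 + 0.43) = 0.43
((((~x -> z) -> y) -> w) -> y): min(1, 1 − 0.43 + 0.73) = 1
(((((~x -> z) -> y) -> w) -> y) -> z): min(1, 1 − 1 + 0.02) = 0.02
((((((~x -> z) -> y) -> w) -> y) -> z) -> y): min(1, 1 − 0.02 + 0.73) = 1
(((((((~x -> z) -> y) -> w) -> y) -> z) -> y) -> z): min(1, 1 − 1 + 0.02) = 0.02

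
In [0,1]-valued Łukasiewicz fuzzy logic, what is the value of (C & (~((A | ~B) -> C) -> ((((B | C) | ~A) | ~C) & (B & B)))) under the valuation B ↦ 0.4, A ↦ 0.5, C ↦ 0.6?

~B: Łukasiewicz ¬ gives 1 − 0.4 = 0.6
(A | ~B) = max(0.5, 0.6) = 0.6
((A | ~B) -> C): min(1, 1 − 0.6 + 0.6) = 1
~((A | ~B) -> C): Łukasiewicz ¬ gives 1 − 1 = 0
(B | C) = max(0.4, 0.6) = 0.6
~A: Łukasiewicz ¬ gives 1 − 0.5 = 0.5
((B | C) | ~A) = max(0.6, 0.5) = 0.6
~C: Łukasiewicz ¬ gives 1 − 0.6 = 0.4
(((B | C) | ~A) | ~C) = max(0.6, 0.4) = 0.6
(B & B) = min(0.4, 0.4) = 0.4
((((B | C) | ~A) | ~C) & (B & B)) = min(0.6, 0.4) = 0.4
(~((A | ~B) -> C) -> ((((B | C) | ~A) | ~C) & (B & B))): min(1, 1 − 0 + 0.4) = 1
(C & (~((A | ~B) -> C) -> ((((B | C) | ~A) | ~C) & (B & B)))) = min(0.6, 1) = 0.6

0.60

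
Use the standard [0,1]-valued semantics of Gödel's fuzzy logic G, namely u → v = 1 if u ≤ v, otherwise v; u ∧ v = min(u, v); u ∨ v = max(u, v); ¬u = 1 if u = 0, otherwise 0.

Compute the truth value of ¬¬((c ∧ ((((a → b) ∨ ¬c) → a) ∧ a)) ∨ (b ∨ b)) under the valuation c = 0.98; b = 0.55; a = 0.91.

1.00

(a → b): 0.91 > 0.55, so result = 0.55
¬c: Gödel ¬ of 0.98 = 0 (operand ≠ 0)
((a → b) ∨ ¬c) = max(0.55, 0) = 0.55
(((a → b) ∨ ¬c) → a): 0.55 ≤ 0.91, so result = 1
((((a → b) ∨ ¬c) → a) ∧ a) = min(1, 0.91) = 0.91
(c ∧ ((((a → b) ∨ ¬c) → a) ∧ a)) = min(0.98, 0.91) = 0.91
(b ∨ b) = max(0.55, 0.55) = 0.55
((c ∧ ((((a → b) ∨ ¬c) → a) ∧ a)) ∨ (b ∨ b)) = max(0.91, 0.55) = 0.91
¬((c ∧ ((((a → b) ∨ ¬c) → a) ∧ a)) ∨ (b ∨ b)): Gödel ¬ of 0.91 = 0 (operand ≠ 0)
¬¬((c ∧ ((((a → b) ∨ ¬c) → a) ∧ a)) ∨ (b ∨ b)): Gödel ¬ of 0 = 1 (operand is 0)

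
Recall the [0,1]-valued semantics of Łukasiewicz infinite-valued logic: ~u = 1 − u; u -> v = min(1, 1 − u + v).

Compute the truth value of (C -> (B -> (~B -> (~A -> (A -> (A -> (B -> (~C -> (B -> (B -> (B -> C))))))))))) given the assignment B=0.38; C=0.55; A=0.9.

1.00

~B: Łukasiewicz ¬ gives 1 − 0.38 = 0.62
~A: Łukasiewicz ¬ gives 1 − 0.9 = 0.1
~C: Łukasiewicz ¬ gives 1 − 0.55 = 0.45
(B -> C): min(1, 1 − 0.38 + 0.55) = 1
(B -> (B -> C)): min(1, 1 − 0.38 + 1) = 1
(B -> (B -> (B -> C))): min(1, 1 − 0.38 + 1) = 1
(~C -> (B -> (B -> (B -> C)))): min(1, 1 − 0.45 + 1) = 1
(B -> (~C -> (B -> (B -> (B -> C))))): min(1, 1 − 0.38 + 1) = 1
(A -> (B -> (~C -> (B -> (B -> (B -> C)))))): min(1, 1 − 0.9 + 1) = 1
(A -> (A -> (B -> (~C -> (B -> (B -> (B -> C))))))): min(1, 1 − 0.9 + 1) = 1
(~A -> (A -> (A -> (B -> (~C -> (B -> (B -> (B -> C)))))))): min(1, 1 − 0.1 + 1) = 1
(~B -> (~A -> (A -> (A -> (B -> (~C -> (B -> (B -> (B -> C))))))))): min(1, 1 − 0.62 + 1) = 1
(B -> (~B -> (~A -> (A -> (A -> (B -> (~C -> (B -> (B -> (B -> C)))))))))): min(1, 1 − 0.38 + 1) = 1
(C -> (B -> (~B -> (~A -> (A -> (A -> (B -> (~C -> (B -> (B -> (B -> C))))))))))): min(1, 1 − 0.55 + 1) = 1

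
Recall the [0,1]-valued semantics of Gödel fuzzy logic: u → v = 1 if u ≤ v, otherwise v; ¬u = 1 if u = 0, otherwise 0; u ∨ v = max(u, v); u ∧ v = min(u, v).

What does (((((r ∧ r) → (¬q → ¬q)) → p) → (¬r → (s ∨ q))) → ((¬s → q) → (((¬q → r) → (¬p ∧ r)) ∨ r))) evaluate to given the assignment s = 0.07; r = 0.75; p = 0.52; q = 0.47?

(r ∧ r) = min(0.75, 0.75) = 0.75
¬q: Gödel ¬ of 0.47 = 0 (operand ≠ 0)
¬q: Gödel ¬ of 0.47 = 0 (operand ≠ 0)
(¬q → ¬q): 0 ≤ 0, so result = 1
((r ∧ r) → (¬q → ¬q)): 0.75 ≤ 1, so result = 1
(((r ∧ r) → (¬q → ¬q)) → p): 1 > 0.52, so result = 0.52
¬r: Gödel ¬ of 0.75 = 0 (operand ≠ 0)
(s ∨ q) = max(0.07, 0.47) = 0.47
(¬r → (s ∨ q)): 0 ≤ 0.47, so result = 1
((((r ∧ r) → (¬q → ¬q)) → p) → (¬r → (s ∨ q))): 0.52 ≤ 1, so result = 1
¬s: Gödel ¬ of 0.07 = 0 (operand ≠ 0)
(¬s → q): 0 ≤ 0.47, so result = 1
¬q: Gödel ¬ of 0.47 = 0 (operand ≠ 0)
(¬q → r): 0 ≤ 0.75, so result = 1
¬p: Gödel ¬ of 0.52 = 0 (operand ≠ 0)
(¬p ∧ r) = min(0, 0.75) = 0
((¬q → r) → (¬p ∧ r)): 1 > 0, so result = 0
(((¬q → r) → (¬p ∧ r)) ∨ r) = max(0, 0.75) = 0.75
((¬s → q) → (((¬q → r) → (¬p ∧ r)) ∨ r)): 1 > 0.75, so result = 0.75
(((((r ∧ r) → (¬q → ¬q)) → p) → (¬r → (s ∨ q))) → ((¬s → q) → (((¬q → r) → (¬p ∧ r)) ∨ r))): 1 > 0.75, so result = 0.75

0.75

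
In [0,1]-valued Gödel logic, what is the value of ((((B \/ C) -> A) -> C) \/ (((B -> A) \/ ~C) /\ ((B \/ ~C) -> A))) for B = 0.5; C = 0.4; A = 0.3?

(B \/ C) = max(0.5, 0.4) = 0.5
((B \/ C) -> A): 0.5 > 0.3, so result = 0.3
(((B \/ C) -> A) -> C): 0.3 ≤ 0.4, so result = 1
(B -> A): 0.5 > 0.3, so result = 0.3
~C: Gödel ¬ of 0.4 = 0 (operand ≠ 0)
((B -> A) \/ ~C) = max(0.3, 0) = 0.3
~C: Gödel ¬ of 0.4 = 0 (operand ≠ 0)
(B \/ ~C) = max(0.5, 0) = 0.5
((B \/ ~C) -> A): 0.5 > 0.3, so result = 0.3
(((B -> A) \/ ~C) /\ ((B \/ ~C) -> A)) = min(0.3, 0.3) = 0.3
((((B \/ C) -> A) -> C) \/ (((B -> A) \/ ~C) /\ ((B \/ ~C) -> A))) = max(1, 0.3) = 1

1.00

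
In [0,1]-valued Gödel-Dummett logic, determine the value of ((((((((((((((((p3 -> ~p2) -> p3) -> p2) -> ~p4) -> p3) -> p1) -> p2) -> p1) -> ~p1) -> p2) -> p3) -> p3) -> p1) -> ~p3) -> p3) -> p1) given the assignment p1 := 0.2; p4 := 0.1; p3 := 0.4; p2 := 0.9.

0.20

~p2: Gödel ¬ of 0.9 = 0 (operand ≠ 0)
(p3 -> ~p2): 0.4 > 0, so result = 0
((p3 -> ~p2) -> p3): 0 ≤ 0.4, so result = 1
(((p3 -> ~p2) -> p3) -> p2): 1 > 0.9, so result = 0.9
~p4: Gödel ¬ of 0.1 = 0 (operand ≠ 0)
((((p3 -> ~p2) -> p3) -> p2) -> ~p4): 0.9 > 0, so result = 0
(((((p3 -> ~p2) -> p3) -> p2) -> ~p4) -> p3): 0 ≤ 0.4, so result = 1
((((((p3 -> ~p2) -> p3) -> p2) -> ~p4) -> p3) -> p1): 1 > 0.2, so result = 0.2
(((((((p3 -> ~p2) -> p3) -> p2) -> ~p4) -> p3) -> p1) -> p2): 0.2 ≤ 0.9, so result = 1
((((((((p3 -> ~p2) -> p3) -> p2) -> ~p4) -> p3) -> p1) -> p2) -> p1): 1 > 0.2, so result = 0.2
~p1: Gödel ¬ of 0.2 = 0 (operand ≠ 0)
(((((((((p3 -> ~p2) -> p3) -> p2) -> ~p4) -> p3) -> p1) -> p2) -> p1) -> ~p1): 0.2 > 0, so result = 0
((((((((((p3 -> ~p2) -> p3) -> p2) -> ~p4) -> p3) -> p1) -> p2) -> p1) -> ~p1) -> p2): 0 ≤ 0.9, so result = 1
(((((((((((p3 -> ~p2) -> p3) -> p2) -> ~p4) -> p3) -> p1) -> p2) -> p1) -> ~p1) -> p2) -> p3): 1 > 0.4, so result = 0.4
((((((((((((p3 -> ~p2) -> p3) -> p2) -> ~p4) -> p3) -> p1) -> p2) -> p1) -> ~p1) -> p2) -> p3) -> p3): 0.4 ≤ 0.4, so result = 1
(((((((((((((p3 -> ~p2) -> p3) -> p2) -> ~p4) -> p3) -> p1) -> p2) -> p1) -> ~p1) -> p2) -> p3) -> p3) -> p1): 1 > 0.2, so result = 0.2
~p3: Gödel ¬ of 0.4 = 0 (operand ≠ 0)
((((((((((((((p3 -> ~p2) -> p3) -> p2) -> ~p4) -> p3) -> p1) -> p2) -> p1) -> ~p1) -> p2) -> p3) -> p3) -> p1) -> ~p3): 0.2 > 0, so result = 0
(((((((((((((((p3 -> ~p2) -> p3) -> p2) -> ~p4) -> p3) -> p1) -> p2) -> p1) -> ~p1) -> p2) -> p3) -> p3) -> p1) -> ~p3) -> p3): 0 ≤ 0.4, so result = 1
((((((((((((((((p3 -> ~p2) -> p3) -> p2) -> ~p4) -> p3) -> p1) -> p2) -> p1) -> ~p1) -> p2) -> p3) -> p3) -> p1) -> ~p3) -> p3) -> p1): 1 > 0.2, so result = 0.2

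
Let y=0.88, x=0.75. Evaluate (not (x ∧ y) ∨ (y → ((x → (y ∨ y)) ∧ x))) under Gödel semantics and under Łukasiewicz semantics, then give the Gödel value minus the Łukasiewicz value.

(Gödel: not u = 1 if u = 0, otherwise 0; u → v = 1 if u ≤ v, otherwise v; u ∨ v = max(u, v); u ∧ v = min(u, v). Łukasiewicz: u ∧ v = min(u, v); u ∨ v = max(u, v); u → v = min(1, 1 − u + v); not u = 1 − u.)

Gödel evaluation:
  (x ∧ y) = min(0.75, 0.88) = 0.75
  not (x ∧ y): Gödel ¬ of 0.75 = 0 (operand ≠ 0)
  (y ∨ y) = max(0.88, 0.88) = 0.88
  (x → (y ∨ y)): 0.75 ≤ 0.88, so result = 1
  ((x → (y ∨ y)) ∧ x) = min(1, 0.75) = 0.75
  (y → ((x → (y ∨ y)) ∧ x)): 0.88 > 0.75, so result = 0.75
  (not (x ∧ y) ∨ (y → ((x → (y ∨ y)) ∧ x))) = max(0, 0.75) = 0.75
  Gödel value = 0.75
Łukasiewicz evaluation:
  (x ∧ y) = min(0.75, 0.88) = 0.75
  not (x ∧ y): Łukasiewicz ¬ gives 1 − 0.75 = 0.25
  (y ∨ y) = max(0.88, 0.88) = 0.88
  (x → (y ∨ y)): min(1, 1 − 0.75 + 0.88) = 1
  ((x → (y ∨ y)) ∧ x) = min(1, 0.75) = 0.75
  (y → ((x → (y ∨ y)) ∧ x)): min(1, 1 − 0.88 + 0.75) = 0.87
  (not (x ∧ y) ∨ (y → ((x → (y ∨ y)) ∧ x))) = max(0.25, 0.87) = 0.87
  Łukasiewicz value = 0.87
Difference: 0.75 − 0.87 = -0.12

-0.12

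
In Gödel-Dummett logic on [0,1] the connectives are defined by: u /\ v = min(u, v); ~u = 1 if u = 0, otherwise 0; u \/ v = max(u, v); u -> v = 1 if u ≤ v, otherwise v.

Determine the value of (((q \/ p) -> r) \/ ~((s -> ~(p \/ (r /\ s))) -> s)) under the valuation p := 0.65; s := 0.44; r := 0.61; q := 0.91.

0.61

(q \/ p) = max(0.91, 0.65) = 0.91
((q \/ p) -> r): 0.91 > 0.61, so result = 0.61
(r /\ s) = min(0.61, 0.44) = 0.44
(p \/ (r /\ s)) = max(0.65, 0.44) = 0.65
~(p \/ (r /\ s)): Gödel ¬ of 0.65 = 0 (operand ≠ 0)
(s -> ~(p \/ (r /\ s))): 0.44 > 0, so result = 0
((s -> ~(p \/ (r /\ s))) -> s): 0 ≤ 0.44, so result = 1
~((s -> ~(p \/ (r /\ s))) -> s): Gödel ¬ of 1 = 0 (operand ≠ 0)
(((q \/ p) -> r) \/ ~((s -> ~(p \/ (r /\ s))) -> s)) = max(0.61, 0) = 0.61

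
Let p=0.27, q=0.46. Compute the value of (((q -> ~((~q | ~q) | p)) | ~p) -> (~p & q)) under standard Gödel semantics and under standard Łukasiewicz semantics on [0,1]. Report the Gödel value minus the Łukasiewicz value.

0.54

Gödel evaluation:
  ~q: Gödel ¬ of 0.46 = 0 (operand ≠ 0)
  ~q: Gödel ¬ of 0.46 = 0 (operand ≠ 0)
  (~q | ~q) = max(0, 0) = 0
  ((~q | ~q) | p) = max(0, 0.27) = 0.27
  ~((~q | ~q) | p): Gödel ¬ of 0.27 = 0 (operand ≠ 0)
  (q -> ~((~q | ~q) | p)): 0.46 > 0, so result = 0
  ~p: Gödel ¬ of 0.27 = 0 (operand ≠ 0)
  ((q -> ~((~q | ~q) | p)) | ~p) = max(0, 0) = 0
  ~p: Gödel ¬ of 0.27 = 0 (operand ≠ 0)
  (~p & q) = min(0, 0.46) = 0
  (((q -> ~((~q | ~q) | p)) | ~p) -> (~p & q)): 0 ≤ 0, so result = 1
  Gödel value = 1
Łukasiewicz evaluation:
  ~q: Łukasiewicz ¬ gives 1 − 0.46 = 0.54
  ~q: Łukasiewicz ¬ gives 1 − 0.46 = 0.54
  (~q | ~q) = max(0.54, 0.54) = 0.54
  ((~q | ~q) | p) = max(0.54, 0.27) = 0.54
  ~((~q | ~q) | p): Łukasiewicz ¬ gives 1 − 0.54 = 0.46
  (q -> ~((~q | ~q) | p)): min(1, 1 − 0.46 + 0.46) = 1
  ~p: Łukasiewicz ¬ gives 1 − 0.27 = 0.73
  ((q -> ~((~q | ~q) | p)) | ~p) = max(1, 0.73) = 1
  ~p: Łukasiewicz ¬ gives 1 − 0.27 = 0.73
  (~p & q) = min(0.73, 0.46) = 0.46
  (((q -> ~((~q | ~q) | p)) | ~p) -> (~p & q)): min(1, 1 − 1 + 0.46) = 0.46
  Łukasiewicz value = 0.46
Difference: 1 − 0.46 = 0.54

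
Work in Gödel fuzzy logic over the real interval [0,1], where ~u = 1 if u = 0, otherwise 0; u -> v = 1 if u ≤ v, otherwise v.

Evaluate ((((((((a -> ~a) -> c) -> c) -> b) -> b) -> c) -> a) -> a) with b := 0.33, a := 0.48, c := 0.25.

0.48

~a: Gödel ¬ of 0.48 = 0 (operand ≠ 0)
(a -> ~a): 0.48 > 0, so result = 0
((a -> ~a) -> c): 0 ≤ 0.25, so result = 1
(((a -> ~a) -> c) -> c): 1 > 0.25, so result = 0.25
((((a -> ~a) -> c) -> c) -> b): 0.25 ≤ 0.33, so result = 1
(((((a -> ~a) -> c) -> c) -> b) -> b): 1 > 0.33, so result = 0.33
((((((a -> ~a) -> c) -> c) -> b) -> b) -> c): 0.33 > 0.25, so result = 0.25
(((((((a -> ~a) -> c) -> c) -> b) -> b) -> c) -> a): 0.25 ≤ 0.48, so result = 1
((((((((a -> ~a) -> c) -> c) -> b) -> b) -> c) -> a) -> a): 1 > 0.48, so result = 0.48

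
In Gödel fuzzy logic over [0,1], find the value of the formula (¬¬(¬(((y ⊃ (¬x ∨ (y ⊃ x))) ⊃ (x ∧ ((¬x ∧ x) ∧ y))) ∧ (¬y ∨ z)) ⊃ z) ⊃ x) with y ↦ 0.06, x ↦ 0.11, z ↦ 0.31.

0.11

¬x: Gödel ¬ of 0.11 = 0 (operand ≠ 0)
(y ⊃ x): 0.06 ≤ 0.11, so result = 1
(¬x ∨ (y ⊃ x)) = max(0, 1) = 1
(y ⊃ (¬x ∨ (y ⊃ x))): 0.06 ≤ 1, so result = 1
¬x: Gödel ¬ of 0.11 = 0 (operand ≠ 0)
(¬x ∧ x) = min(0, 0.11) = 0
((¬x ∧ x) ∧ y) = min(0, 0.06) = 0
(x ∧ ((¬x ∧ x) ∧ y)) = min(0.11, 0) = 0
((y ⊃ (¬x ∨ (y ⊃ x))) ⊃ (x ∧ ((¬x ∧ x) ∧ y))): 1 > 0, so result = 0
¬y: Gödel ¬ of 0.06 = 0 (operand ≠ 0)
(¬y ∨ z) = max(0, 0.31) = 0.31
(((y ⊃ (¬x ∨ (y ⊃ x))) ⊃ (x ∧ ((¬x ∧ x) ∧ y))) ∧ (¬y ∨ z)) = min(0, 0.31) = 0
¬(((y ⊃ (¬x ∨ (y ⊃ x))) ⊃ (x ∧ ((¬x ∧ x) ∧ y))) ∧ (¬y ∨ z)): Gödel ¬ of 0 = 1 (operand is 0)
(¬(((y ⊃ (¬x ∨ (y ⊃ x))) ⊃ (x ∧ ((¬x ∧ x) ∧ y))) ∧ (¬y ∨ z)) ⊃ z): 1 > 0.31, so result = 0.31
¬(¬(((y ⊃ (¬x ∨ (y ⊃ x))) ⊃ (x ∧ ((¬x ∧ x) ∧ y))) ∧ (¬y ∨ z)) ⊃ z): Gödel ¬ of 0.31 = 0 (operand ≠ 0)
¬¬(¬(((y ⊃ (¬x ∨ (y ⊃ x))) ⊃ (x ∧ ((¬x ∧ x) ∧ y))) ∧ (¬y ∨ z)) ⊃ z): Gödel ¬ of 0 = 1 (operand is 0)
(¬¬(¬(((y ⊃ (¬x ∨ (y ⊃ x))) ⊃ (x ∧ ((¬x ∧ x) ∧ y))) ∧ (¬y ∨ z)) ⊃ z) ⊃ x): 1 > 0.11, so result = 0.11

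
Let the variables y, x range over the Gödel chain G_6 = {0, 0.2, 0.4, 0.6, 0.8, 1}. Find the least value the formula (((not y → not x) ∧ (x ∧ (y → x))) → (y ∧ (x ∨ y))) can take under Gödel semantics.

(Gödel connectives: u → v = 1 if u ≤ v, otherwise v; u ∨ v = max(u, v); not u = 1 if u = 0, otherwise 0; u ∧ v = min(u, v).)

0.20

The minimum is attained at y = 0.2, x = 0.4:
  not y: Gödel ¬ of 0.2 = 0 (operand ≠ 0)
  not x: Gödel ¬ of 0.4 = 0 (operand ≠ 0)
  (not y → not x): 0 ≤ 0, so result = 1
  (y → x): 0.2 ≤ 0.4, so result = 1
  (x ∧ (y → x)) = min(0.4, 1) = 0.4
  ((not y → not x) ∧ (x ∧ (y → x))) = min(1, 0.4) = 0.4
  (x ∨ y) = max(0.4, 0.2) = 0.4
  (y ∧ (x ∨ y)) = min(0.2, 0.4) = 0.2
  (((not y → not x) ∧ (x ∧ (y → x))) → (y ∧ (x ∨ y))): 0.4 > 0.2, so result = 0.2
Checking all 36 assignments confirms none give a value below 0.20.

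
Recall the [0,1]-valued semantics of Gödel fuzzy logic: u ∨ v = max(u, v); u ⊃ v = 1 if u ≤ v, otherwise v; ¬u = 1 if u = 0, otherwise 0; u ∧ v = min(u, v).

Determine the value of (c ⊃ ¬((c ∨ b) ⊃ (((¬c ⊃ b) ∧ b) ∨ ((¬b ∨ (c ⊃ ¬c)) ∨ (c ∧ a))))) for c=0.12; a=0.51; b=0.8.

(c ∨ b) = max(0.12, 0.8) = 0.8
¬c: Gödel ¬ of 0.12 = 0 (operand ≠ 0)
(¬c ⊃ b): 0 ≤ 0.8, so result = 1
((¬c ⊃ b) ∧ b) = min(1, 0.8) = 0.8
¬b: Gödel ¬ of 0.8 = 0 (operand ≠ 0)
¬c: Gödel ¬ of 0.12 = 0 (operand ≠ 0)
(c ⊃ ¬c): 0.12 > 0, so result = 0
(¬b ∨ (c ⊃ ¬c)) = max(0, 0) = 0
(c ∧ a) = min(0.12, 0.51) = 0.12
((¬b ∨ (c ⊃ ¬c)) ∨ (c ∧ a)) = max(0, 0.12) = 0.12
(((¬c ⊃ b) ∧ b) ∨ ((¬b ∨ (c ⊃ ¬c)) ∨ (c ∧ a))) = max(0.8, 0.12) = 0.8
((c ∨ b) ⊃ (((¬c ⊃ b) ∧ b) ∨ ((¬b ∨ (c ⊃ ¬c)) ∨ (c ∧ a)))): 0.8 ≤ 0.8, so result = 1
¬((c ∨ b) ⊃ (((¬c ⊃ b) ∧ b) ∨ ((¬b ∨ (c ⊃ ¬c)) ∨ (c ∧ a)))): Gödel ¬ of 1 = 0 (operand ≠ 0)
(c ⊃ ¬((c ∨ b) ⊃ (((¬c ⊃ b) ∧ b) ∨ ((¬b ∨ (c ⊃ ¬c)) ∨ (c ∧ a))))): 0.12 > 0, so result = 0

0.00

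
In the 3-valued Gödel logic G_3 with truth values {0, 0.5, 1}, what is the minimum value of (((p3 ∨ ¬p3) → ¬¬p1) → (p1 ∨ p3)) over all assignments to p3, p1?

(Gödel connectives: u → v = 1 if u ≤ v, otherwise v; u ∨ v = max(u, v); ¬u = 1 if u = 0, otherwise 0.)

0.50

The minimum is attained at p3 = 0, p1 = 0.5:
  ¬p3: Gödel ¬ of 0 = 1 (operand is 0)
  (p3 ∨ ¬p3) = max(0, 1) = 1
  ¬p1: Gödel ¬ of 0.5 = 0 (operand ≠ 0)
  ¬¬p1: Gödel ¬ of 0 = 1 (operand is 0)
  ((p3 ∨ ¬p3) → ¬¬p1): 1 ≤ 1, so result = 1
  (p1 ∨ p3) = max(0.5, 0) = 0.5
  (((p3 ∨ ¬p3) → ¬¬p1) → (p1 ∨ p3)): 1 > 0.5, so result = 0.5
Checking all 9 assignments confirms none give a value below 0.50.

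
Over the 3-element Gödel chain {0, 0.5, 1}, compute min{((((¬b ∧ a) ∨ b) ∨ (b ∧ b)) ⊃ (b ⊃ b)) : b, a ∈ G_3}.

Every assignment gives 1. For instance at b = 0, a = 0:
  ¬b: Gödel ¬ of 0 = 1 (operand is 0)
  (¬b ∧ a) = min(1, 0) = 0
  ((¬b ∧ a) ∨ b) = max(0, 0) = 0
  (b ∧ b) = min(0, 0) = 0
  (((¬b ∧ a) ∨ b) ∨ (b ∧ b)) = max(0, 0) = 0
  (b ⊃ b): 0 ≤ 0, so result = 1
  ((((¬b ∧ a) ∨ b) ∨ (b ∧ b)) ⊃ (b ⊃ b)): 0 ≤ 1, so result = 1
All 9 assignments give value 1 — the formula is a G_3-tautology.

1.00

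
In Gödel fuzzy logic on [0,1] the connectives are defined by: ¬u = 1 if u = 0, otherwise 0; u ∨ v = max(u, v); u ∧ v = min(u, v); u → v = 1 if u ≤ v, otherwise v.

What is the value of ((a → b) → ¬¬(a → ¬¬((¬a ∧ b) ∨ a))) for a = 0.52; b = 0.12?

1.00

(a → b): 0.52 > 0.12, so result = 0.12
¬a: Gödel ¬ of 0.52 = 0 (operand ≠ 0)
(¬a ∧ b) = min(0, 0.12) = 0
((¬a ∧ b) ∨ a) = max(0, 0.52) = 0.52
¬((¬a ∧ b) ∨ a): Gödel ¬ of 0.52 = 0 (operand ≠ 0)
¬¬((¬a ∧ b) ∨ a): Gödel ¬ of 0 = 1 (operand is 0)
(a → ¬¬((¬a ∧ b) ∨ a)): 0.52 ≤ 1, so result = 1
¬(a → ¬¬((¬a ∧ b) ∨ a)): Gödel ¬ of 1 = 0 (operand ≠ 0)
¬¬(a → ¬¬((¬a ∧ b) ∨ a)): Gödel ¬ of 0 = 1 (operand is 0)
((a → b) → ¬¬(a → ¬¬((¬a ∧ b) ∨ a))): 0.12 ≤ 1, so result = 1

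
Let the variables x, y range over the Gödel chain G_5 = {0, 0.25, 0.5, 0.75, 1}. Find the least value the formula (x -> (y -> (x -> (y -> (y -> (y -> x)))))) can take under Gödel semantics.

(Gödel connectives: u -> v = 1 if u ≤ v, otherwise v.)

1.00

Every assignment gives 1. For instance at x = 0, y = 0:
  (y -> x): 0 ≤ 0, so result = 1
  (y -> (y -> x)): 0 ≤ 1, so result = 1
  (y -> (y -> (y -> x))): 0 ≤ 1, so result = 1
  (x -> (y -> (y -> (y -> x)))): 0 ≤ 1, so result = 1
  (y -> (x -> (y -> (y -> (y -> x))))): 0 ≤ 1, so result = 1
  (x -> (y -> (x -> (y -> (y -> (y -> x)))))): 0 ≤ 1, so result = 1
All 25 assignments give value 1 — the formula is a G_5-tautology.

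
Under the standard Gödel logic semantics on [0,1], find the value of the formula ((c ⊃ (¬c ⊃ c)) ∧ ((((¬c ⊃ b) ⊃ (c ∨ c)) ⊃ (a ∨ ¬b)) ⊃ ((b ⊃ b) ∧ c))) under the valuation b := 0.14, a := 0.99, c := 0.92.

0.92

¬c: Gödel ¬ of 0.92 = 0 (operand ≠ 0)
(¬c ⊃ c): 0 ≤ 0.92, so result = 1
(c ⊃ (¬c ⊃ c)): 0.92 ≤ 1, so result = 1
¬c: Gödel ¬ of 0.92 = 0 (operand ≠ 0)
(¬c ⊃ b): 0 ≤ 0.14, so result = 1
(c ∨ c) = max(0.92, 0.92) = 0.92
((¬c ⊃ b) ⊃ (c ∨ c)): 1 > 0.92, so result = 0.92
¬b: Gödel ¬ of 0.14 = 0 (operand ≠ 0)
(a ∨ ¬b) = max(0.99, 0) = 0.99
(((¬c ⊃ b) ⊃ (c ∨ c)) ⊃ (a ∨ ¬b)): 0.92 ≤ 0.99, so result = 1
(b ⊃ b): 0.14 ≤ 0.14, so result = 1
((b ⊃ b) ∧ c) = min(1, 0.92) = 0.92
((((¬c ⊃ b) ⊃ (c ∨ c)) ⊃ (a ∨ ¬b)) ⊃ ((b ⊃ b) ∧ c)): 1 > 0.92, so result = 0.92
((c ⊃ (¬c ⊃ c)) ∧ ((((¬c ⊃ b) ⊃ (c ∨ c)) ⊃ (a ∨ ¬b)) ⊃ ((b ⊃ b) ∧ c))) = min(1, 0.92) = 0.92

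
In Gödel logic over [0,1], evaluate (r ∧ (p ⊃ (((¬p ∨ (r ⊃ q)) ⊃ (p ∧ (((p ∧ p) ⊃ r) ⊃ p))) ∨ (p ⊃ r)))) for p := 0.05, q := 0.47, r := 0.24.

¬p: Gödel ¬ of 0.05 = 0 (operand ≠ 0)
(r ⊃ q): 0.24 ≤ 0.47, so result = 1
(¬p ∨ (r ⊃ q)) = max(0, 1) = 1
(p ∧ p) = min(0.05, 0.05) = 0.05
((p ∧ p) ⊃ r): 0.05 ≤ 0.24, so result = 1
(((p ∧ p) ⊃ r) ⊃ p): 1 > 0.05, so result = 0.05
(p ∧ (((p ∧ p) ⊃ r) ⊃ p)) = min(0.05, 0.05) = 0.05
((¬p ∨ (r ⊃ q)) ⊃ (p ∧ (((p ∧ p) ⊃ r) ⊃ p))): 1 > 0.05, so result = 0.05
(p ⊃ r): 0.05 ≤ 0.24, so result = 1
(((¬p ∨ (r ⊃ q)) ⊃ (p ∧ (((p ∧ p) ⊃ r) ⊃ p))) ∨ (p ⊃ r)) = max(0.05, 1) = 1
(p ⊃ (((¬p ∨ (r ⊃ q)) ⊃ (p ∧ (((p ∧ p) ⊃ r) ⊃ p))) ∨ (p ⊃ r))): 0.05 ≤ 1, so result = 1
(r ∧ (p ⊃ (((¬p ∨ (r ⊃ q)) ⊃ (p ∧ (((p ∧ p) ⊃ r) ⊃ p))) ∨ (p ⊃ r)))) = min(0.24, 1) = 0.24

0.24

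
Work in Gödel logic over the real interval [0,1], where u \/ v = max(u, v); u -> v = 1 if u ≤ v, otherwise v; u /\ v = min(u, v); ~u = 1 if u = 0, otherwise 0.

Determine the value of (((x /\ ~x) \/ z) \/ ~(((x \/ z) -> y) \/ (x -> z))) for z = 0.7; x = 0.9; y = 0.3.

~x: Gödel ¬ of 0.9 = 0 (operand ≠ 0)
(x /\ ~x) = min(0.9, 0) = 0
((x /\ ~x) \/ z) = max(0, 0.7) = 0.7
(x \/ z) = max(0.9, 0.7) = 0.9
((x \/ z) -> y): 0.9 > 0.3, so result = 0.3
(x -> z): 0.9 > 0.7, so result = 0.7
(((x \/ z) -> y) \/ (x -> z)) = max(0.3, 0.7) = 0.7
~(((x \/ z) -> y) \/ (x -> z)): Gödel ¬ of 0.7 = 0 (operand ≠ 0)
(((x /\ ~x) \/ z) \/ ~(((x \/ z) -> y) \/ (x -> z))) = max(0.7, 0) = 0.7

0.70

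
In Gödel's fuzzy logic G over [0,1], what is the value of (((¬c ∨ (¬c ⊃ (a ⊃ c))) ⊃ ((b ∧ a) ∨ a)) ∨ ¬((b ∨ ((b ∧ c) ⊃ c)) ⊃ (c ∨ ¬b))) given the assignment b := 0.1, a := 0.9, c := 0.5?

0.90

¬c: Gödel ¬ of 0.5 = 0 (operand ≠ 0)
¬c: Gödel ¬ of 0.5 = 0 (operand ≠ 0)
(a ⊃ c): 0.9 > 0.5, so result = 0.5
(¬c ⊃ (a ⊃ c)): 0 ≤ 0.5, so result = 1
(¬c ∨ (¬c ⊃ (a ⊃ c))) = max(0, 1) = 1
(b ∧ a) = min(0.1, 0.9) = 0.1
((b ∧ a) ∨ a) = max(0.1, 0.9) = 0.9
((¬c ∨ (¬c ⊃ (a ⊃ c))) ⊃ ((b ∧ a) ∨ a)): 1 > 0.9, so result = 0.9
(b ∧ c) = min(0.1, 0.5) = 0.1
((b ∧ c) ⊃ c): 0.1 ≤ 0.5, so result = 1
(b ∨ ((b ∧ c) ⊃ c)) = max(0.1, 1) = 1
¬b: Gödel ¬ of 0.1 = 0 (operand ≠ 0)
(c ∨ ¬b) = max(0.5, 0) = 0.5
((b ∨ ((b ∧ c) ⊃ c)) ⊃ (c ∨ ¬b)): 1 > 0.5, so result = 0.5
¬((b ∨ ((b ∧ c) ⊃ c)) ⊃ (c ∨ ¬b)): Gödel ¬ of 0.5 = 0 (operand ≠ 0)
(((¬c ∨ (¬c ⊃ (a ⊃ c))) ⊃ ((b ∧ a) ∨ a)) ∨ ¬((b ∨ ((b ∧ c) ⊃ c)) ⊃ (c ∨ ¬b))) = max(0.9, 0) = 0.9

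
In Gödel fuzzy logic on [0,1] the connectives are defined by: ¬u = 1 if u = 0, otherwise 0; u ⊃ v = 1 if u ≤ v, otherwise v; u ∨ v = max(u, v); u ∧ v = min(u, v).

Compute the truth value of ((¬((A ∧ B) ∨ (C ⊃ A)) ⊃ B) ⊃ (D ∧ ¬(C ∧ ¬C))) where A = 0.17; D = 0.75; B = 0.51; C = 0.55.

0.75

(A ∧ B) = min(0.17, 0.51) = 0.17
(C ⊃ A): 0.55 > 0.17, so result = 0.17
((A ∧ B) ∨ (C ⊃ A)) = max(0.17, 0.17) = 0.17
¬((A ∧ B) ∨ (C ⊃ A)): Gödel ¬ of 0.17 = 0 (operand ≠ 0)
(¬((A ∧ B) ∨ (C ⊃ A)) ⊃ B): 0 ≤ 0.51, so result = 1
¬C: Gödel ¬ of 0.55 = 0 (operand ≠ 0)
(C ∧ ¬C) = min(0.55, 0) = 0
¬(C ∧ ¬C): Gödel ¬ of 0 = 1 (operand is 0)
(D ∧ ¬(C ∧ ¬C)) = min(0.75, 1) = 0.75
((¬((A ∧ B) ∨ (C ⊃ A)) ⊃ B) ⊃ (D ∧ ¬(C ∧ ¬C))): 1 > 0.75, so result = 0.75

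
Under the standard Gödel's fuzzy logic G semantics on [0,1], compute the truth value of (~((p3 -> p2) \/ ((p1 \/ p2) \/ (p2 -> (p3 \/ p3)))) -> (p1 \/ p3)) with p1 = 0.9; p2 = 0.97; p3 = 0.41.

1.00

(p3 -> p2): 0.41 ≤ 0.97, so result = 1
(p1 \/ p2) = max(0.9, 0.97) = 0.97
(p3 \/ p3) = max(0.41, 0.41) = 0.41
(p2 -> (p3 \/ p3)): 0.97 > 0.41, so result = 0.41
((p1 \/ p2) \/ (p2 -> (p3 \/ p3))) = max(0.97, 0.41) = 0.97
((p3 -> p2) \/ ((p1 \/ p2) \/ (p2 -> (p3 \/ p3)))) = max(1, 0.97) = 1
~((p3 -> p2) \/ ((p1 \/ p2) \/ (p2 -> (p3 \/ p3)))): Gödel ¬ of 1 = 0 (operand ≠ 0)
(p1 \/ p3) = max(0.9, 0.41) = 0.9
(~((p3 -> p2) \/ ((p1 \/ p2) \/ (p2 -> (p3 \/ p3)))) -> (p1 \/ p3)): 0 ≤ 0.9, so result = 1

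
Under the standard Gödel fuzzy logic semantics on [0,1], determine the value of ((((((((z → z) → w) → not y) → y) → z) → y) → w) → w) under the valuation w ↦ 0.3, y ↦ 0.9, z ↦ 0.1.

1.00

(z → z): 0.1 ≤ 0.1, so result = 1
((z → z) → w): 1 > 0.3, so result = 0.3
not y: Gödel ¬ of 0.9 = 0 (operand ≠ 0)
(((z → z) → w) → not y): 0.3 > 0, so result = 0
((((z → z) → w) → not y) → y): 0 ≤ 0.9, so result = 1
(((((z → z) → w) → not y) → y) → z): 1 > 0.1, so result = 0.1
((((((z → z) → w) → not y) → y) → z) → y): 0.1 ≤ 0.9, so result = 1
(((((((z → z) → w) → not y) → y) → z) → y) → w): 1 > 0.3, so result = 0.3
((((((((z → z) → w) → not y) → y) → z) → y) → w) → w): 0.3 ≤ 0.3, so result = 1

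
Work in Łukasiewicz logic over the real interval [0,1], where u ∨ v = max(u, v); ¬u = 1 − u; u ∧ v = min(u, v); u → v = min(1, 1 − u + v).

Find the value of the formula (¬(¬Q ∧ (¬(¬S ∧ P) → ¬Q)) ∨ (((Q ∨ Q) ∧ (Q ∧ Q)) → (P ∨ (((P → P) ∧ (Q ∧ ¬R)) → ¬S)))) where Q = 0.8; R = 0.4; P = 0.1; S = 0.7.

0.90

¬Q: Łukasiewicz ¬ gives 1 − 0.8 = 0.2
¬S: Łukasiewicz ¬ gives 1 − 0.7 = 0.3
(¬S ∧ P) = min(0.3, 0.1) = 0.1
¬(¬S ∧ P): Łukasiewicz ¬ gives 1 − 0.1 = 0.9
¬Q: Łukasiewicz ¬ gives 1 − 0.8 = 0.2
(¬(¬S ∧ P) → ¬Q): min(1, 1 − 0.9 + 0.2) = 0.3
(¬Q ∧ (¬(¬S ∧ P) → ¬Q)) = min(0.2, 0.3) = 0.2
¬(¬Q ∧ (¬(¬S ∧ P) → ¬Q)): Łukasiewicz ¬ gives 1 − 0.2 = 0.8
(Q ∨ Q) = max(0.8, 0.8) = 0.8
(Q ∧ Q) = min(0.8, 0.8) = 0.8
((Q ∨ Q) ∧ (Q ∧ Q)) = min(0.8, 0.8) = 0.8
(P → P): min(1, 1 − 0.1 + 0.1) = 1
¬R: Łukasiewicz ¬ gives 1 − 0.4 = 0.6
(Q ∧ ¬R) = min(0.8, 0.6) = 0.6
((P → P) ∧ (Q ∧ ¬R)) = min(1, 0.6) = 0.6
¬S: Łukasiewicz ¬ gives 1 − 0.7 = 0.3
(((P → P) ∧ (Q ∧ ¬R)) → ¬S): min(1, 1 − 0.6 + 0.3) = 0.7
(P ∨ (((P → P) ∧ (Q ∧ ¬R)) → ¬S)) = max(0.1, 0.7) = 0.7
(((Q ∨ Q) ∧ (Q ∧ Q)) → (P ∨ (((P → P) ∧ (Q ∧ ¬R)) → ¬S))): min(1, 1 − 0.8 + 0.7) = 0.9
(¬(¬Q ∧ (¬(¬S ∧ P) → ¬Q)) ∨ (((Q ∨ Q) ∧ (Q ∧ Q)) → (P ∨ (((P → P) ∧ (Q ∧ ¬R)) → ¬S)))) = max(0.8, 0.9) = 0.9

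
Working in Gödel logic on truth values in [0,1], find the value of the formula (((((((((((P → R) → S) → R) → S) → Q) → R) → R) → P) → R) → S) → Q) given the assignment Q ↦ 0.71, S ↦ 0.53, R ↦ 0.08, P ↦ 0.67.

0.71

(P → R): 0.67 > 0.08, so result = 0.08
((P → R) → S): 0.08 ≤ 0.53, so result = 1
(((P → R) → S) → R): 1 > 0.08, so result = 0.08
((((P → R) → S) → R) → S): 0.08 ≤ 0.53, so result = 1
(((((P → R) → S) → R) → S) → Q): 1 > 0.71, so result = 0.71
((((((P → R) → S) → R) → S) → Q) → R): 0.71 > 0.08, so result = 0.08
(((((((P → R) → S) → R) → S) → Q) → R) → R): 0.08 ≤ 0.08, so result = 1
((((((((P → R) → S) → R) → S) → Q) → R) → R) → P): 1 > 0.67, so result = 0.67
(((((((((P → R) → S) → R) → S) → Q) → R) → R) → P) → R): 0.67 > 0.08, so result = 0.08
((((((((((P → R) → S) → R) → S) → Q) → R) → R) → P) → R) → S): 0.08 ≤ 0.53, so result = 1
(((((((((((P → R) → S) → R) → S) → Q) → R) → R) → P) → R) → S) → Q): 1 > 0.71, so result = 0.71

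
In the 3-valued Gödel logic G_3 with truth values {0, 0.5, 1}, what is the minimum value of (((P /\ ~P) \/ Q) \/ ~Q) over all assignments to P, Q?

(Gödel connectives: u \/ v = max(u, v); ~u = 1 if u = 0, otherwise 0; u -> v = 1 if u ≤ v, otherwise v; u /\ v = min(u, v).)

The minimum is attained at P = 0, Q = 0.5:
  ~P: Gödel ¬ of 0 = 1 (operand is 0)
  (P /\ ~P) = min(0, 1) = 0
  ((P /\ ~P) \/ Q) = max(0, 0.5) = 0.5
  ~Q: Gödel ¬ of 0.5 = 0 (operand ≠ 0)
  (((P /\ ~P) \/ Q) \/ ~Q) = max(0.5, 0) = 0.5
Checking all 9 assignments confirms none give a value below 0.50.

0.50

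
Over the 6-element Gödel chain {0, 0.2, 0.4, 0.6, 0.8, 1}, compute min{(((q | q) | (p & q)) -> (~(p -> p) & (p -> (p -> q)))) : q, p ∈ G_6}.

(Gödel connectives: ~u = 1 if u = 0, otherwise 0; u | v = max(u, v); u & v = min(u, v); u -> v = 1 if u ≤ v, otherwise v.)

The minimum is attained at q = 0.2, p = 0:
  (q | q) = max(0.2, 0.2) = 0.2
  (p & q) = min(0, 0.2) = 0
  ((q | q) | (p & q)) = max(0.2, 0) = 0.2
  (p -> p): 0 ≤ 0, so result = 1
  ~(p -> p): Gödel ¬ of 1 = 0 (operand ≠ 0)
  (p -> q): 0 ≤ 0.2, so result = 1
  (p -> (p -> q)): 0 ≤ 1, so result = 1
  (~(p -> p) & (p -> (p -> q))) = min(0, 1) = 0
  (((q | q) | (p & q)) -> (~(p -> p) & (p -> (p -> q)))): 0.2 > 0, so result = 0
Checking all 36 assignments confirms none give a value below 0.00.

0.00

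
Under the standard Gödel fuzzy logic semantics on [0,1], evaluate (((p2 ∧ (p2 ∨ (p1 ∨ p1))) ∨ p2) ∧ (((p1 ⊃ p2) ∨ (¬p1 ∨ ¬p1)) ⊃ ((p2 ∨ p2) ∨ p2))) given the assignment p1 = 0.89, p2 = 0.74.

0.74

(p1 ∨ p1) = max(0.89, 0.89) = 0.89
(p2 ∨ (p1 ∨ p1)) = max(0.74, 0.89) = 0.89
(p2 ∧ (p2 ∨ (p1 ∨ p1))) = min(0.74, 0.89) = 0.74
((p2 ∧ (p2 ∨ (p1 ∨ p1))) ∨ p2) = max(0.74, 0.74) = 0.74
(p1 ⊃ p2): 0.89 > 0.74, so result = 0.74
¬p1: Gödel ¬ of 0.89 = 0 (operand ≠ 0)
¬p1: Gödel ¬ of 0.89 = 0 (operand ≠ 0)
(¬p1 ∨ ¬p1) = max(0, 0) = 0
((p1 ⊃ p2) ∨ (¬p1 ∨ ¬p1)) = max(0.74, 0) = 0.74
(p2 ∨ p2) = max(0.74, 0.74) = 0.74
((p2 ∨ p2) ∨ p2) = max(0.74, 0.74) = 0.74
(((p1 ⊃ p2) ∨ (¬p1 ∨ ¬p1)) ⊃ ((p2 ∨ p2) ∨ p2)): 0.74 ≤ 0.74, so result = 1
(((p2 ∧ (p2 ∨ (p1 ∨ p1))) ∨ p2) ∧ (((p1 ⊃ p2) ∨ (¬p1 ∨ ¬p1)) ⊃ ((p2 ∨ p2) ∨ p2))) = min(0.74, 1) = 0.74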